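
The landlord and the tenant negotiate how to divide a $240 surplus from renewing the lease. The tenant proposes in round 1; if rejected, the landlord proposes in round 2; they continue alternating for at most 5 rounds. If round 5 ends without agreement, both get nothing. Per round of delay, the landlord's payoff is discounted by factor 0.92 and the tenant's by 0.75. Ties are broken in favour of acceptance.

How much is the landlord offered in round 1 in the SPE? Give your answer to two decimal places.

93.29

Work backward from the last round.
Round 5 (the tenant proposes): the landlord will accept anything ≥ 0, so the tenant offers 0 and keeps 240.
Round 4 (the landlord proposes): the tenant can get 240 next round, worth 0.75 × 240 = 180 now; the landlord offers that and keeps 60.
Round 3 (the tenant proposes): the landlord can get 60 next round, worth 0.92 × 60 = 55.2 now; the tenant offers that and keeps 184.8.
Round 2 (the landlord proposes): the tenant can get 184.8 next round, worth 0.75 × 184.8 = 138.6 now; the landlord offers that and keeps 101.4.
Round 1 (the tenant proposes): the landlord can get 101.4 next round, worth 0.92 × 101.4 = 93.288 now. The tenant offers 93.288 and keeps 240 − 93.288 = 146.712.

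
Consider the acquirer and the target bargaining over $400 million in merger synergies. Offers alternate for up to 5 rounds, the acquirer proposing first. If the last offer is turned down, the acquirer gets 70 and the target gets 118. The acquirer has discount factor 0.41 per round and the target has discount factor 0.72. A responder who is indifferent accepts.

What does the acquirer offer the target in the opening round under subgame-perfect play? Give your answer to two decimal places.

230.36

Round 5 (the acquirer proposes): the target gets 118 if talks fail, so the acquirer offers 118 and keeps 282.
Round 4 (the target proposes): the acquirer can get 282 next round, worth 0.41 × 282 = 115.62 now. The target offers 115.62 and keeps 400 − 115.62 = 284.38.
Round 3 (the acquirer proposes): the target can get 284.38 next round, worth 0.72 × 284.38 = 204.7536 now, so the acquirer offers 204.7536, keeping 195.2464.
Round 2 (the target proposes): the acquirer can get 195.2464 next round, worth 0.41 × 195.2464 = 80.051024 now; the target offers that and keeps 319.948976.
Round 1 (the acquirer proposes): the target can get 319.948976 next round, worth 0.72 × 319.948976 = 230.36326272 now. The acquirer offers 230.36326272 and keeps 400 − 230.36326272 = 169.63673728.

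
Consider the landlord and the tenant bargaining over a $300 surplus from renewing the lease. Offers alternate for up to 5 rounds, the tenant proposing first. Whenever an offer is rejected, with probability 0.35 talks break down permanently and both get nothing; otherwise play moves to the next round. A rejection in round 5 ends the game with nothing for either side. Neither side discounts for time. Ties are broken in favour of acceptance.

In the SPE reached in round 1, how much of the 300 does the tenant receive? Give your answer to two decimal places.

202.91

By backward induction:
Round 5 (the tenant proposes): the landlord will accept anything ≥ 0, so the tenant offers 0 and keeps 300.
Round 4 (the landlord proposes): rejecting gives the tenant an expected 0.65 × 300 = 195, so the landlord offers 195, keeping 105.
Round 3 (the tenant proposes): rejecting gives the landlord an expected 0.65 × 105 = 68.25; the tenant offers that and keeps 231.75.
Round 2 (the landlord proposes): rejecting gives the tenant an expected 0.65 × 231.75 = 150.6375, so the landlord offers 150.6375, keeping 149.3625.
Round 1 (the tenant proposes): rejecting gives the landlord an expected 0.65 × 149.3625 = 97.085625; the tenant offers that and keeps 202.914375.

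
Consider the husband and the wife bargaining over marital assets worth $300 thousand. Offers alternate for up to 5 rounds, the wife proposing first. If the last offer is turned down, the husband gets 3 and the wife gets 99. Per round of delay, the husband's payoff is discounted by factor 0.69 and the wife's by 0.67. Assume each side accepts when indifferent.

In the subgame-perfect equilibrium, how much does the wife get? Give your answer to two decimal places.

Round 5 (the wife proposes): the husband gets 3 if talks fail, so the wife offers 3 and keeps 297.
Round 4 (the husband proposes): the wife can get 297 next round, worth 0.67 × 297 = 198.99 now; the husband offers that and keeps 101.01.
Round 3 (the wife proposes): the husband can get 101.01 next round, worth 0.69 × 101.01 = 69.6969 now, so the wife offers 69.6969, keeping 230.3031.
Round 2 (the husband proposes): the wife can get 230.3031 next round, worth 0.67 × 230.3031 = 154.303077 now; the husband offers that and keeps 145.696923.
Round 1 (the wife proposes): the husband can get 145.696923 next round, worth 0.69 × 145.696923 = 100.53087687 now; the wife offers that and keeps 199.46912313.

199.47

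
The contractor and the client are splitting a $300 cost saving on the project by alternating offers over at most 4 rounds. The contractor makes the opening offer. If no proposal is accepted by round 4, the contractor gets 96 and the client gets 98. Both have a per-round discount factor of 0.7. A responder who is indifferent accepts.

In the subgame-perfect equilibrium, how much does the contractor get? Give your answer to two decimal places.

Round 4 (the client proposes): the contractor gets 96 if talks fail, so the client offers 96 and keeps 204.
Round 3 (the contractor proposes): the client can get 204 next round, worth 0.7 × 204 = 142.8 now. The contractor offers 142.8 and keeps 300 − 142.8 = 157.2.
Round 2 (the client proposes): the contractor can get 157.2 next round, worth 0.7 × 157.2 = 110.04 now. The client offers 110.04 and keeps 300 − 110.04 = 189.96.
Round 1 (the contractor proposes): the client can get 189.96 next round, worth 0.7 × 189.96 = 132.972 now, so the contractor offers 132.972, keeping 167.028.

167.03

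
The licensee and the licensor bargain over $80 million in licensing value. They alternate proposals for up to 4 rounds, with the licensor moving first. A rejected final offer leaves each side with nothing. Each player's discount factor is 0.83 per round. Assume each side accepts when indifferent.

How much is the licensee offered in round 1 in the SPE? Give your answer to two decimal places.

Solve by backward induction from round 4.
Round 4 (the licensee proposes): rejection yields 0 for the licensor; the licensee offers 0 and keeps 80.
Round 3 (the licensor proposes): the licensee can get 80 next round, worth 0.83 × 80 = 66.4 now; the licensor offers that and keeps 13.6.
Round 2 (the licensee proposes): the licensor can get 13.6 next round, worth 0.83 × 13.6 = 11.288 now. The licensee offers 11.288 and keeps 80 − 11.288 = 68.712.
Round 1 (the licensor proposes): the licensee can get 68.712 next round, worth 0.83 × 68.712 = 57.03096 now. The licensor offers 57.03096 and keeps 80 − 57.03096 = 22.96904.

57.03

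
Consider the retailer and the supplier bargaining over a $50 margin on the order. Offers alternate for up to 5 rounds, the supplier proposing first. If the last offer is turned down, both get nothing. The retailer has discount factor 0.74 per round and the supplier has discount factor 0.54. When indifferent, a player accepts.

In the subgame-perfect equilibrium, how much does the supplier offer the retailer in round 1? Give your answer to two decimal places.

23.82

Round 5 (the supplier proposes): rejection yields 0 for the retailer; the supplier offers 0 and keeps 50.
Round 4 (the retailer proposes): the supplier can get 50 next round, worth 0.54 × 50 = 27 now, so the retailer offers 27, keeping 23.
Round 3 (the supplier proposes): the retailer can get 23 next round, worth 0.74 × 23 = 17.02 now; the supplier offers that and keeps 32.98.
Round 2 (the retailer proposes): the supplier can get 32.98 next round, worth 0.54 × 32.98 = 17.8092 now, so the retailer offers 17.8092, keeping 32.1908.
Round 1 (the supplier proposes): the retailer can get 32.1908 next round, worth 0.74 × 32.1908 = 23.821192 now; the supplier offers that and keeps 26.178808.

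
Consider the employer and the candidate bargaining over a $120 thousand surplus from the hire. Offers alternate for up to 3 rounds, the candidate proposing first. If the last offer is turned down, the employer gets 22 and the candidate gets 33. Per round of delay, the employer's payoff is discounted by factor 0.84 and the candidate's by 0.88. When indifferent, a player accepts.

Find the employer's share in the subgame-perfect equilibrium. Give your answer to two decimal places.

28.36

Work backward from the last round.
Round 3 (the candidate proposes): the employer gets 22 if talks fail, so the candidate offers 22 and keeps 98.
Round 2 (the employer proposes): the candidate can get 98 next round, worth 0.88 × 98 = 86.24 now; the employer offers that and keeps 33.76.
Round 1 (the candidate proposes): the employer can get 33.76 next round, worth 0.84 × 33.76 = 28.3584 now. The candidate offers 28.3584 and keeps 120 − 28.3584 = 91.6416.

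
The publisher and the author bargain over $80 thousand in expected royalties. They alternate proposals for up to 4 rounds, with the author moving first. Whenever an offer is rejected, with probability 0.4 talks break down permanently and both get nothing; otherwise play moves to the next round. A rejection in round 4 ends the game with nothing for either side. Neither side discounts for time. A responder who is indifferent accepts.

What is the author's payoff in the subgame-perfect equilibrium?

43.52

Round 4 (the publisher proposes): the author will accept anything ≥ 0, so the publisher offers 0 and keeps 80.
Round 3 (the author proposes): rejecting gives the publisher an expected 0.6 × 80 = 48, so the author offers 48, keeping 32.
Round 2 (the publisher proposes): rejecting gives the author an expected 0.6 × 32 = 19.2; the publisher offers that and keeps 60.8.
Round 1 (the author proposes): rejecting gives the publisher an expected 0.6 × 60.8 = 36.48; the author offers that and keeps 43.52.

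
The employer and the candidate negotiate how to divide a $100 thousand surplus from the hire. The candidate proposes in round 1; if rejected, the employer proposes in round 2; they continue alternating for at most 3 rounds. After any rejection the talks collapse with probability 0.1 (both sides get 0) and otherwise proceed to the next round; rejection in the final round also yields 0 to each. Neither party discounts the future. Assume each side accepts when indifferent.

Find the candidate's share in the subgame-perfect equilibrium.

91

By backward induction:
Round 3 (the candidate proposes): the employer will accept anything ≥ 0, so the candidate offers 0 and keeps 100.
Round 2 (the employer proposes): rejecting gives the candidate an expected 0.9 × 100 = 90; the employer offers that and keeps 10.
Round 1 (the candidate proposes): rejecting gives the employer an expected 0.9 × 10 = 9, so the candidate offers 9, keeping 91.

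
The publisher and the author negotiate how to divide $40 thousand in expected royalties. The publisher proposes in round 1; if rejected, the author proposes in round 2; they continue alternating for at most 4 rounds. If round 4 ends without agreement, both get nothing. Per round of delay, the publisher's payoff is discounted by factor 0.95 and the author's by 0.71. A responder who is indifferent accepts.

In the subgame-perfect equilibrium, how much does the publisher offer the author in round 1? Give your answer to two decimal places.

Round 4 (the author proposes): rejection yields 0 for the publisher; the author offers 0 and keeps 40.
Round 3 (the publisher proposes): the author can get 40 next round, worth 0.71 × 40 = 28.4 now, so the publisher offers 28.4, keeping 11.6.
Round 2 (the author proposes): the publisher can get 11.6 next round, worth 0.95 × 11.6 = 11.02 now; the author offers that and keeps 28.98.
Round 1 (the publisher proposes): the author can get 28.98 next round, worth 0.71 × 28.98 = 20.5758 now, so the publisher offers 20.5758, keeping 19.4242.

20.58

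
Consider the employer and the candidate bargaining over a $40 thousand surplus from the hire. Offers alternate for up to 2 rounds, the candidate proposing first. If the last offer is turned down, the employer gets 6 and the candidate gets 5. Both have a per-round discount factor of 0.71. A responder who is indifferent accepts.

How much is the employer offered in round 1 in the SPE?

24.85

Round 2 (the employer proposes): the candidate gets 5 if talks fail, so the employer offers 5 and keeps 35.
Round 1 (the candidate proposes): the employer can get 35 next round, worth 0.71 × 35 = 24.85 now. The candidate offers 24.85 and keeps 40 − 24.85 = 15.15.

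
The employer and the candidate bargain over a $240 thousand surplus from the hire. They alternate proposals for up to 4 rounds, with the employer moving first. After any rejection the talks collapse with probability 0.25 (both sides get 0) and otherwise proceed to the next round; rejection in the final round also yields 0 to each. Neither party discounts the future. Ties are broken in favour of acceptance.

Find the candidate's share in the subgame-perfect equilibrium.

146.25

Round 4 (the candidate proposes): the employer will accept anything ≥ 0, so the candidate offers 0 and keeps 240.
Round 3 (the employer proposes): rejecting gives the candidate an expected 0.75 × 240 = 180; the employer offers that and keeps 60.
Round 2 (the candidate proposes): rejecting gives the employer an expected 0.75 × 60 = 45, so the candidate offers 45, keeping 195.
Round 1 (the employer proposes): rejecting gives the candidate an expected 0.75 × 195 = 146.25; the employer offers that and keeps 93.75.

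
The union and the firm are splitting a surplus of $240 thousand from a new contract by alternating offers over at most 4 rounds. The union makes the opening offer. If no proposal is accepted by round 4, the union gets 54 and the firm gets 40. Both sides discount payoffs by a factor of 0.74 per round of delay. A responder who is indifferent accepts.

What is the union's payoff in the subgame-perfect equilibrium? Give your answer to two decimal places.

118.45

Round 4 (the firm proposes): the union gets 54 if talks fail, so the firm offers 54 and keeps 186.
Round 3 (the union proposes): the firm can get 186 next round, worth 0.74 × 186 = 137.64 now; the union offers that and keeps 102.36.
Round 2 (the firm proposes): the union can get 102.36 next round, worth 0.74 × 102.36 = 75.7464 now. The firm offers 75.7464 and keeps 240 − 75.7464 = 164.2536.
Round 1 (the union proposes): the firm can get 164.2536 next round, worth 0.74 × 164.2536 = 121.547664 now; the union offers that and keeps 118.452336.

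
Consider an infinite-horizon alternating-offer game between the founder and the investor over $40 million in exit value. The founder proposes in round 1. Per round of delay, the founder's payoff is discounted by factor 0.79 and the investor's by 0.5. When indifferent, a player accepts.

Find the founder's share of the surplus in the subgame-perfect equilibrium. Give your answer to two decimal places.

33.06

Let x be the founder's share when the founder proposes and y be the investor's share when the investor proposes.
The investor accepts iff offered ≥ 0.5·y, so x = 40 − 0.5y. Symmetrically y = 40 − 0.79x.
Substituting: x = 40 − 0.5(40 − 0.79x), giving x(1 − 0.79·0.5) = 40(1 − 0.5).
So x = 40 × 0.5 / 0.605 ≈ 33.0579, and the investor receives 40 − x ≈ 6.9421.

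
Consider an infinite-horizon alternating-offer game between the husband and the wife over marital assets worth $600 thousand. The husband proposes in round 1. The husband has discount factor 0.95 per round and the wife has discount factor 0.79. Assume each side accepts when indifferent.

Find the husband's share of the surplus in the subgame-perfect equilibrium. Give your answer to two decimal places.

Let x be the husband's share when the husband proposes and y be the wife's share when the wife proposes.
The wife accepts iff offered ≥ 0.79·y, so x = 600 − 0.79y. Symmetrically y = 600 − 0.95x.
Substituting: x = 600 − 0.79(600 − 0.95x), giving x(1 − 0.95·0.79) = 600(1 − 0.79).
So x = 600 × 0.21 / 0.2495 ≈ 505.0100, and the wife receives 600 − x ≈ 94.9900.

505.01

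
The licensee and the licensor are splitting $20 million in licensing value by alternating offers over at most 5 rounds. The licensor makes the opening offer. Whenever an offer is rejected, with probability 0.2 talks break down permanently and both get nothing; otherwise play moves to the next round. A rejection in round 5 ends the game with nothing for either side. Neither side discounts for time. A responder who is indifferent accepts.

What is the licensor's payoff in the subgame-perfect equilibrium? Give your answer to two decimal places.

Round 5 (the licensor proposes): rejection yields 0 for the licensee; the licensor offers 0 and keeps 20.
Round 4 (the licensee proposes): rejecting gives the licensor an expected 0.8 × 20 = 16, so the licensee offers 16, keeping 4.
Round 3 (the licensor proposes): rejecting gives the licensee an expected 0.8 × 4 = 3.2. The licensor offers 3.2 and keeps 20 − 3.2 = 16.8.
Round 2 (the licensee proposes): rejecting gives the licensor an expected 0.8 × 16.8 = 13.44; the licensee offers that and keeps 6.56.
Round 1 (the licensor proposes): rejecting gives the licensee an expected 0.8 × 6.56 = 5.248, so the licensor offers 5.248, keeping 14.752.

14.75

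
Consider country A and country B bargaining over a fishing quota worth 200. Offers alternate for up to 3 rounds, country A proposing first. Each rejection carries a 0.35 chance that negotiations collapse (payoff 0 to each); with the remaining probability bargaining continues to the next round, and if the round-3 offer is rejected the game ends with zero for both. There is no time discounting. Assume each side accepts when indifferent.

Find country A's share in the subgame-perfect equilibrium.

By backward induction:
Round 3 (country A proposes): country B will accept anything ≥ 0, so country A offers 0 and keeps 200.
Round 2 (country B proposes): rejecting gives country A an expected 0.65 × 200 = 130. Country B offers 130 and keeps 200 − 130 = 70.
Round 1 (country A proposes): rejecting gives country B an expected 0.65 × 70 = 45.5. Country A offers 45.5 and keeps 200 − 45.5 = 154.5.

154.5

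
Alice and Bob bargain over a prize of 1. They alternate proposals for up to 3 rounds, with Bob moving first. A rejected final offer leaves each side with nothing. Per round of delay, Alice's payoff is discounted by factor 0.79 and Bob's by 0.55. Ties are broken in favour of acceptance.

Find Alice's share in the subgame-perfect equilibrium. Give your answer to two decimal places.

0.36

Round 3 (Bob proposes): rejection yields 0 for Alice; Bob offers 0 and keeps 1.
Round 2 (Alice proposes): Bob can get 1 next round, worth 0.55 × 1 = 0.55 now, so Alice offers 0.55, keeping 0.45.
Round 1 (Bob proposes): Alice can get 0.45 next round, worth 0.79 × 0.45 = 0.3555 now. Bob offers 0.3555 and keeps 1 − 0.3555 = 0.6445.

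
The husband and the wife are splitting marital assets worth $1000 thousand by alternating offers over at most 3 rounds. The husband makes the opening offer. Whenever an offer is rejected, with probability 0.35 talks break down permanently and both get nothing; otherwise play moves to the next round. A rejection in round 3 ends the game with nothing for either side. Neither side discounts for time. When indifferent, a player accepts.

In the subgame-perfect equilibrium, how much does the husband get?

By backward induction:
Round 3 (the husband proposes): rejection yields 0 for the wife; the husband offers 0 and keeps 1000.
Round 2 (the wife proposes): rejecting gives the husband an expected 0.65 × 1000 = 650. The wife offers 650 and keeps 1000 − 650 = 350.
Round 1 (the husband proposes): rejecting gives the wife an expected 0.65 × 350 = 227.5, so the husband offers 227.5, keeping 772.5.

772.5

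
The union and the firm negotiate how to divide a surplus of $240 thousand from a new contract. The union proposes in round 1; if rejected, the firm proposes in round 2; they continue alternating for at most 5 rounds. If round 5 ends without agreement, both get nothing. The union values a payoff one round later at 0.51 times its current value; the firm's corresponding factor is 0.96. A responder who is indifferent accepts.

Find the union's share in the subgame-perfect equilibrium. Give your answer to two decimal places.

71.83

Round 5 (the union proposes): the firm will accept anything ≥ 0, so the union offers 0 and keeps 240.
Round 4 (the firm proposes): the union can get 240 next round, worth 0.51 × 240 = 122.4 now. The firm offers 122.4 and keeps 240 − 122.4 = 117.6.
Round 3 (the union proposes): the firm can get 117.6 next round, worth 0.96 × 117.6 = 112.896 now; the union offers that and keeps 127.104.
Round 2 (the firm proposes): the union can get 127.104 next round, worth 0.51 × 127.104 = 64.82304 now, so the firm offers 64.82304, keeping 175.17696.
Round 1 (the union proposes): the firm can get 175.17696 next round, worth 0.96 × 175.17696 = 168.1698816 now; the union offers that and keeps 71.8301184.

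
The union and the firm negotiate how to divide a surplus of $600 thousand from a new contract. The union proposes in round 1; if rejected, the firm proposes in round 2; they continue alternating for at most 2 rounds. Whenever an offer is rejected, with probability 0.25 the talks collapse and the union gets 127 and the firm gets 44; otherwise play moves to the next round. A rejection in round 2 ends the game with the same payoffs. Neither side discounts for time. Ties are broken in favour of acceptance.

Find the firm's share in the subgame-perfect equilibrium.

Round 2 (the firm proposes): the union gets 127 if talks fail, so the firm offers 127 and keeps 473.
Round 1 (the union proposes): rejecting gives the firm an expected 0.75 × 473 + 0.25 × 44 = 365.75; the union offers that and keeps 234.25.

365.75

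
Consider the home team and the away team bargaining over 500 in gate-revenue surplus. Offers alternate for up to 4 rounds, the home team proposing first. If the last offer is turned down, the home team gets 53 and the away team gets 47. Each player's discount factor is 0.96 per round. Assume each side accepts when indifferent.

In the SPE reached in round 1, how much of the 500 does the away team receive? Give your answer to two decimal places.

Work backward from the last round.
Round 4 (the away team proposes): the home team gets 53 if talks fail, so the away team offers 53 and keeps 447.
Round 3 (the home team proposes): the away team can get 447 next round, worth 0.96 × 447 = 429.12 now. The home team offers 429.12 and keeps 500 − 429.12 = 70.88.
Round 2 (the away team proposes): the home team can get 70.88 next round, worth 0.96 × 70.88 = 68.0448 now, so the away team offers 68.0448, keeping 431.9552.
Round 1 (the home team proposes): the away team can get 431.9552 next round, worth 0.96 × 431.9552 = 414.676992 now. The home team offers 414.676992 and keeps 500 − 414.676992 = 85.323008.

414.68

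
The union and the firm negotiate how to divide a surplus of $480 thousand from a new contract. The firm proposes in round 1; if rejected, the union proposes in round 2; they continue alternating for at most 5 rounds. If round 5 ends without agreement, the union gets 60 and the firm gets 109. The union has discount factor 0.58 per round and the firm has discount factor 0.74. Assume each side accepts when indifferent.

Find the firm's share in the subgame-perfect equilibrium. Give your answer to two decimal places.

By backward induction:
Round 5 (the firm proposes): the union gets 60 if talks fail, so the firm offers 60 and keeps 420.
Round 4 (the union proposes): the firm can get 420 next round, worth 0.74 × 420 = 310.8 now, so the union offers 310.8, keeping 169.2.
Round 3 (the firm proposes): the union can get 169.2 next round, worth 0.58 × 169.2 = 98.136 now. The firm offers 98.136 and keeps 480 − 98.136 = 381.864.
Round 2 (the union proposes): the firm can get 381.864 next round, worth 0.74 × 381.864 = 282.57936 now, so the union offers 282.57936, keeping 197.42064.
Round 1 (the firm proposes): the union can get 197.42064 next round, worth 0.58 × 197.42064 = 114.5039712 now, so the firm offers 114.5039712, keeping 365.4960288.

365.50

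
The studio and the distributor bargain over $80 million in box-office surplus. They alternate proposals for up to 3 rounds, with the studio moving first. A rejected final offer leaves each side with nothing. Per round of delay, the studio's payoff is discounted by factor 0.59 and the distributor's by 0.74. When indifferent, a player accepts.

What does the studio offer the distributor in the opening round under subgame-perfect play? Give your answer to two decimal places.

Round 3 (the studio proposes): rejection yields 0 for the distributor; the studio offers 0 and keeps 80.
Round 2 (the distributor proposes): the studio can get 80 next round, worth 0.59 × 80 = 47.2 now; the distributor offers that and keeps 32.8.
Round 1 (the studio proposes): the distributor can get 32.8 next round, worth 0.74 × 32.8 = 24.272 now. The studio offers 24.272 and keeps 80 − 24.272 = 55.728.

24.27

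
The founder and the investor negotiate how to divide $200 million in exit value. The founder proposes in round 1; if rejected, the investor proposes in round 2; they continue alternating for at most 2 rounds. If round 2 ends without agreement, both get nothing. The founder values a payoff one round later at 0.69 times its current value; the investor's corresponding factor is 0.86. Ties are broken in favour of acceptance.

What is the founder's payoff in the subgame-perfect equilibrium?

Work backward from the last round.
Round 2 (the investor proposes): rejection yields 0 for the founder; the investor offers 0 and keeps 200.
Round 1 (the founder proposes): the investor can get 200 next round, worth 0.86 × 200 = 172 now; the founder offers that and keeps 28.

28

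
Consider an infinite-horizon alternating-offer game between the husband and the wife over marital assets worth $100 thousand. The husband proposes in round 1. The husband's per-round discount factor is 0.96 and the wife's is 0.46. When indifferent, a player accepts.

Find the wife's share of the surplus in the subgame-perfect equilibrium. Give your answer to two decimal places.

3.30

Let x be the husband's share when the husband proposes and y be the wife's share when the wife proposes.
The wife accepts iff offered ≥ 0.46·y, so x = 100 − 0.46y. Symmetrically y = 100 − 0.96x.
Substituting: x = 100 − 0.46(100 − 0.96x), giving x(1 − 0.96·0.46) = 100(1 − 0.46).
So x = 100 × 0.54 / 0.5584 ≈ 96.7049, and the wife receives 100 − x ≈ 3.2951.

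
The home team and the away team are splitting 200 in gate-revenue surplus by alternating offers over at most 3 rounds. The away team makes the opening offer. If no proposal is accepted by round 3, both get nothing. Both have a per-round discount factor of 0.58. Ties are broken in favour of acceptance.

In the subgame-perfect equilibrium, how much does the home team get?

Round 3 (the away team proposes): rejection yields 0 for the home team; the away team offers 0 and keeps 200.
Round 2 (the home team proposes): the away team can get 200 next round, worth 0.58 × 200 = 116 now. The home team offers 116 and keeps 200 − 116 = 84.
Round 1 (the away team proposes): the home team can get 84 next round, worth 0.58 × 84 = 48.72 now, so the away team offers 48.72, keeping 151.28.

48.72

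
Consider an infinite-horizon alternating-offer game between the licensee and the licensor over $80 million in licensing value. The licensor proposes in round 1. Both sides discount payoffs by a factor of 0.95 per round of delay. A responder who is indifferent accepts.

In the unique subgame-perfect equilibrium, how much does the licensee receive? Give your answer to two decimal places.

38.97

Let x be the licensor's share when the licensor proposes and y be the licensee's share when the licensee proposes.
The licensee accepts iff offered ≥ 0.95·y, so x = 80 − 0.95y. Symmetrically y = 80 − 0.95x.
Substituting: x = 80 − 0.95(80 − 0.95x), giving x(1 − 0.95·0.95) = 80(1 − 0.95).
So x = 80 × 0.05 / 0.0975 ≈ 41.0256, and the licensee receives 80 − x ≈ 38.9744.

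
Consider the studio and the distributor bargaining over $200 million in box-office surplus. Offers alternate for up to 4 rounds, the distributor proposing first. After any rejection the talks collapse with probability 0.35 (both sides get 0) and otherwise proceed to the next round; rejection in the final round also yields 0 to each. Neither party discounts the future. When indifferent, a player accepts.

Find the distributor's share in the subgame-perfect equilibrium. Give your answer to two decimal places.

Round 4 (the studio proposes): the distributor will accept anything ≥ 0, so the studio offers 0 and keeps 200.
Round 3 (the distributor proposes): rejecting gives the studio an expected 0.65 × 200 = 130, so the distributor offers 130, keeping 70.
Round 2 (the studio proposes): rejecting gives the distributor an expected 0.65 × 70 = 45.5, so the studio offers 45.5, keeping 154.5.
Round 1 (the distributor proposes): rejecting gives the studio an expected 0.65 × 154.5 = 100.425. The distributor offers 100.425 and keeps 200 − 100.425 = 99.575.

99.58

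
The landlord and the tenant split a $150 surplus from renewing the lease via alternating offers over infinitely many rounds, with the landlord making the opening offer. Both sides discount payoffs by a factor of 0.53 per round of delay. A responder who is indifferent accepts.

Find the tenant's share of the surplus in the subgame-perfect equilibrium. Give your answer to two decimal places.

Let x be the landlord's share when the landlord proposes and y be the tenant's share when the tenant proposes.
The tenant accepts iff offered ≥ 0.53·y, so x = 150 − 0.53y. Symmetrically y = 150 − 0.53x.
Substituting: x = 150 − 0.53(150 − 0.53x), giving x(1 − 0.53·0.53) = 150(1 − 0.53).
So x = 150 × 0.47 / 0.7191 ≈ 98.0392, and the tenant receives 150 − x ≈ 51.9608.

51.96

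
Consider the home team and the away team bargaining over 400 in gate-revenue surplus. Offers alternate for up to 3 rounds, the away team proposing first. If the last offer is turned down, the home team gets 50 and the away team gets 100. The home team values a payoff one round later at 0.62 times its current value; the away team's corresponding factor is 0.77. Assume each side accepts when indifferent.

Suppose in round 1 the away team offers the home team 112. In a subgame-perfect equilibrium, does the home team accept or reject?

Round 3 (the away team proposes): the home team gets 50 if talks fail, so the away team offers 50 and keeps 350.
Round 2 (the home team proposes): the away team can get 350 next round, worth 0.77 × 350 = 269.5 now. The home team offers 269.5 and keeps 400 − 269.5 = 130.5.
So by rejecting in round 1, the home team gets 130.5 next round, worth 0.62 × 130.5 = 80.91 now.
Offer 112 ≥ 80.91, so the home team accepts.

Accept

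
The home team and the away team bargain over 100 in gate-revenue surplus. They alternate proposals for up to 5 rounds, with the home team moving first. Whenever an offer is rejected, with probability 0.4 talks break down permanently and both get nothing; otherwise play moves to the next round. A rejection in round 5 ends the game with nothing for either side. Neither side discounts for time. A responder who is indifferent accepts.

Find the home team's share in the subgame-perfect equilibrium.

By backward induction:
Round 5 (the home team proposes): rejection yields 0 for the away team; the home team offers 0 and keeps 100.
Round 4 (the away team proposes): rejecting gives the home team an expected 0.6 × 100 = 60; the away team offers that and keeps 40.
Round 3 (the home team proposes): rejecting gives the away team an expected 0.6 × 40 = 24, so the home team offers 24, keeping 76.
Round 2 (the away team proposes): rejecting gives the home team an expected 0.6 × 76 = 45.6; the away team offers that and keeps 54.4.
Round 1 (the home team proposes): rejecting gives the away team an expected 0.6 × 54.4 = 32.64, so the home team offers 32.64, keeping 67.36.

67.36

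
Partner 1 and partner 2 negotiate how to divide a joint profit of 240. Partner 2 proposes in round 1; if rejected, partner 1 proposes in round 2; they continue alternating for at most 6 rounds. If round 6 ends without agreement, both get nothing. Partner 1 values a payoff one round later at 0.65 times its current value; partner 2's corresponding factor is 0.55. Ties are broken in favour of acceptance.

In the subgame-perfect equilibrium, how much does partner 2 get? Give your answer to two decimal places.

124.77

Round 6 (partner 1 proposes): partner 2 will accept anything ≥ 0, so partner 1 offers 0 and keeps 240.
Round 5 (partner 2 proposes): partner 1 can get 240 next round, worth 0.65 × 240 = 156 now; partner 2 offers that and keeps 84.
Round 4 (partner 1 proposes): partner 2 can get 84 next round, worth 0.55 × 84 = 46.2 now, so partner 1 offers 46.2, keeping 193.8.
Round 3 (partner 2 proposes): partner 1 can get 193.8 next round, worth 0.65 × 193.8 = 125.97 now, so partner 2 offers 125.97, keeping 114.03.
Round 2 (partner 1 proposes): partner 2 can get 114.03 next round, worth 0.55 × 114.03 = 62.7165 now, so partner 1 offers 62.7165, keeping 177.2835.
Round 1 (partner 2 proposes): partner 1 can get 177.2835 next round, worth 0.65 × 177.2835 = 115.234275 now, so partner 2 offers 115.234275, keeping 124.765725.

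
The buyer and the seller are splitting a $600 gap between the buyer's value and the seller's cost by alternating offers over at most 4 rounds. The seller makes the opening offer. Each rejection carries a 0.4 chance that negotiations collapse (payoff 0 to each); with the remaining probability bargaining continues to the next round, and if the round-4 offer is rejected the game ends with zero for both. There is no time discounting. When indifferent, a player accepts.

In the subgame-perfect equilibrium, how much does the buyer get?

273.6

Round 4 (the buyer proposes): the seller will accept anything ≥ 0, so the buyer offers 0 and keeps 600.
Round 3 (the seller proposes): rejecting gives the buyer an expected 0.6 × 600 = 360, so the seller offers 360, keeping 240.
Round 2 (the buyer proposes): rejecting gives the seller an expected 0.6 × 240 = 144; the buyer offers that and keeps 456.
Round 1 (the seller proposes): rejecting gives the buyer an expected 0.6 × 456 = 273.6. The seller offers 273.6 and keeps 600 − 273.6 = 326.4.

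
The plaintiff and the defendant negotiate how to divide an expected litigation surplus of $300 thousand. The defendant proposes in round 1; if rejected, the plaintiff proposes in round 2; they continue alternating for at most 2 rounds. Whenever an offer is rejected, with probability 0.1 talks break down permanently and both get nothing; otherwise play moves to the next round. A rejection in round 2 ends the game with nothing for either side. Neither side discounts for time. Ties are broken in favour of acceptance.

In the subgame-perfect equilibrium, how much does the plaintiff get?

270

By backward induction:
Round 2 (the plaintiff proposes): rejection yields 0 for the defendant; the plaintiff offers 0 and keeps 300.
Round 1 (the defendant proposes): rejecting gives the plaintiff an expected 0.9 × 300 = 270. The defendant offers 270 and keeps 300 − 270 = 30.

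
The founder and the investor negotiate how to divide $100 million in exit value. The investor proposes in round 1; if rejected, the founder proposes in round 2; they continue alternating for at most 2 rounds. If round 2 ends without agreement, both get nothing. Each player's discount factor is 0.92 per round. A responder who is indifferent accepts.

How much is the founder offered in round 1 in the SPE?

Round 2 (the founder proposes): the investor will accept anything ≥ 0, so the founder offers 0 and keeps 100.
Round 1 (the investor proposes): the founder can get 100 next round, worth 0.92 × 100 = 92 now, so the investor offers 92, keeping 8.

92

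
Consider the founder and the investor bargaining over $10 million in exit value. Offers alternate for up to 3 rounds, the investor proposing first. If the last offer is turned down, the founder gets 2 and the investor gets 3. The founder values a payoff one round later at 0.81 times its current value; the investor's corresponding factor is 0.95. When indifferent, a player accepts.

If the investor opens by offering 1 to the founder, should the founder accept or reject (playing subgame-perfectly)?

Reject

Round 3 (the investor proposes): the founder gets 2 if talks fail, so the investor offers 2 and keeps 8.
Round 2 (the founder proposes): the investor can get 8 next round, worth 0.95 × 8 = 7.6 now. The founder offers 7.6 and keeps 10 − 7.6 = 2.4.
So by rejecting in round 1, the founder gets 2.4 next round, worth 0.81 × 2.4 = 1.944 now.
Offer 1 < 1.944, so the founder rejects.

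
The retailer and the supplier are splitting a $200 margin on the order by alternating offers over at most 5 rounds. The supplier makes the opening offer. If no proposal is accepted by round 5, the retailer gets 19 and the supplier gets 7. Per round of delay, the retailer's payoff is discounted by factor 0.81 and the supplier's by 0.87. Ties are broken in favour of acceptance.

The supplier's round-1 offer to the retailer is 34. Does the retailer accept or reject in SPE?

Reject

Round 5 (the supplier proposes): the retailer gets 19 if talks fail, so the supplier offers 19 and keeps 181.
Round 4 (the retailer proposes): the supplier can get 181 next round, worth 0.87 × 181 = 157.47 now, so the retailer offers 157.47, keeping 42.53.
Round 3 (the supplier proposes): the retailer can get 42.53 next round, worth 0.81 × 42.53 = 34.4493 now; the supplier offers that and keeps 165.5507.
Round 2 (the retailer proposes): the supplier can get 165.5507 next round, worth 0.87 × 165.5507 = 144.029109 now. The retailer offers 144.029109 and keeps 200 − 144.029109 = 55.970891.
So by rejecting in round 1, the retailer gets 55.970891 next round, worth 0.81 × 55.970891 = 45.33642171 now.
Offer 34 < 45.33642171, so the retailer rejects.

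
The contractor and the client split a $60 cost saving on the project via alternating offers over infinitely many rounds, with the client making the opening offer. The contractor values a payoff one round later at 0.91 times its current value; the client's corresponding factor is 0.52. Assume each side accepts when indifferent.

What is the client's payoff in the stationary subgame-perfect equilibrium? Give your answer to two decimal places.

10.25

In a stationary SPE each proposer offers the other exactly their discounted continuation value.
If the client keeps x when proposing and the contractor keeps y when proposing, then x = 60 − 0.91y and y = 60 − 0.52x.
Solving: x = 60(1 − 0.91) / (1 − 0.52·0.91) = 5.4 / 0.5268 ≈ 10.2506.
The contractor gets 60 − 10.2506 ≈ 49.7494.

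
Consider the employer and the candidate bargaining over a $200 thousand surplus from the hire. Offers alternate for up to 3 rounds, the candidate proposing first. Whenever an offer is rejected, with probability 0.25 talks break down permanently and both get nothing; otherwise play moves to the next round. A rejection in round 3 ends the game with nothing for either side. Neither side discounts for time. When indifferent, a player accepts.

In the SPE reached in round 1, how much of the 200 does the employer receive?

Round 3 (the candidate proposes): the employer will accept anything ≥ 0, so the candidate offers 0 and keeps 200.
Round 2 (the employer proposes): rejecting gives the candidate an expected 0.75 × 200 = 150. The employer offers 150 and keeps 200 − 150 = 50.
Round 1 (the candidate proposes): rejecting gives the employer an expected 0.75 × 50 = 37.5, so the candidate offers 37.5, keeping 162.5.

37.5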